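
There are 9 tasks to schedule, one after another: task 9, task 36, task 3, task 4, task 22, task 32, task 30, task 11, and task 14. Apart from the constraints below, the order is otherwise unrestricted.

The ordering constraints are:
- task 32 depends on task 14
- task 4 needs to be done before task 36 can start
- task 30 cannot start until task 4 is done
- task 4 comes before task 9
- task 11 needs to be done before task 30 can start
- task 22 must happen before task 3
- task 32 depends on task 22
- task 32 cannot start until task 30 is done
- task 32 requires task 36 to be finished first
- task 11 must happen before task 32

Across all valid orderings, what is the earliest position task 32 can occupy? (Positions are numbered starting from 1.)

Every task that must precede task 32 has to come before it. Tracing all chains that end at task 32, those tasks are: task 36, task 4, task 22, task 30, task 11, task 14 — 6 in total.
With 6 mandatory predecessors, the earliest task 32 can sit is position 6+1 = 7, and placing just those 6 first achieves it.

7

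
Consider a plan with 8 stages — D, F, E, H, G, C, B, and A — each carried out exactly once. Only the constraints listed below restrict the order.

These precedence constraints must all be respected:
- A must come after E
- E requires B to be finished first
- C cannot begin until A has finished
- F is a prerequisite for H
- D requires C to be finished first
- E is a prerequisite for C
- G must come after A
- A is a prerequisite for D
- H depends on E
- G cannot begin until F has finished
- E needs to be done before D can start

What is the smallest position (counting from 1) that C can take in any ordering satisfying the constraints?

The stages that are forced before C, directly or transitively, are E, B, A. That's 3 stages.
So at minimum 3 stages come before C, putting C no earlier than position 4. That position is achievable by scheduling exactly those predecessors first.

4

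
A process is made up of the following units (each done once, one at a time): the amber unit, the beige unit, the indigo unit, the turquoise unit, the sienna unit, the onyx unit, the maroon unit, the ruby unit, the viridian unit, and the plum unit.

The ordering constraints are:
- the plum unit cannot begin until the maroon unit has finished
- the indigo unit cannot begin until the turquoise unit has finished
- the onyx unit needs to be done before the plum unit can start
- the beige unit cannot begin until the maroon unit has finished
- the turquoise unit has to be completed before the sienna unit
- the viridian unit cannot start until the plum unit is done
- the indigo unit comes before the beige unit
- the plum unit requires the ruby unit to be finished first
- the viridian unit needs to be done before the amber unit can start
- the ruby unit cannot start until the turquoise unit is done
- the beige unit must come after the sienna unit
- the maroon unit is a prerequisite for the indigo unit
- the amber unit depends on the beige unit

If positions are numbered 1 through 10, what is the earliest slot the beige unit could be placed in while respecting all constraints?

The units that are forced before the beige unit, directly or transitively, are the indigo unit, the turquoise unit, the sienna unit, the maroon unit. That's 4 units.
So at minimum 4 units come before the beige unit, putting the beige unit no earlier than position 5. That position is achievable by scheduling exactly those predecessors first.

5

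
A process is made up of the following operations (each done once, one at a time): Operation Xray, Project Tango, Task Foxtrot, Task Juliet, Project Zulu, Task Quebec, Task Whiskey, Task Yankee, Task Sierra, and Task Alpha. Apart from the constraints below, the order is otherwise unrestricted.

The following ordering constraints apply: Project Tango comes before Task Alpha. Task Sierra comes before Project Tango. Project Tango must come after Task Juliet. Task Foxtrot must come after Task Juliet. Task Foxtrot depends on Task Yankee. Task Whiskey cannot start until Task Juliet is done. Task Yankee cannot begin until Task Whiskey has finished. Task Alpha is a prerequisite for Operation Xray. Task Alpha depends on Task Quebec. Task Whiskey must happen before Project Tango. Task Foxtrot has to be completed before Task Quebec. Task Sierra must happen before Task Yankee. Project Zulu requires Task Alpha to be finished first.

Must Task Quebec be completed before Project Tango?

Task Quebec and Project Tango are not related by any chain of constraints.
There exist valid orderings with Project Tango before Task Quebec, so Task Quebec is not required to come first.

No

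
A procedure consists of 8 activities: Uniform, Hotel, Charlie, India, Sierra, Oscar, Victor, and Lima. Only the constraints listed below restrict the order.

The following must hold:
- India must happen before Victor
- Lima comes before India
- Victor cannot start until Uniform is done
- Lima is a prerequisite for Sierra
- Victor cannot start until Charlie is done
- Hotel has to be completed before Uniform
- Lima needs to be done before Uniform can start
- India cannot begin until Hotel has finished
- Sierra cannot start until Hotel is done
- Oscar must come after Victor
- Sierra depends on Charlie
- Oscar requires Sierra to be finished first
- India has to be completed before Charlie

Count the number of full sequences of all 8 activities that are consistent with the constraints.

The activities with no prerequisites are Hotel, Lima; any of them can be placed first.
Systematically extending each partial ordering one activity at a time and counting, there are 14 complete orderings.

14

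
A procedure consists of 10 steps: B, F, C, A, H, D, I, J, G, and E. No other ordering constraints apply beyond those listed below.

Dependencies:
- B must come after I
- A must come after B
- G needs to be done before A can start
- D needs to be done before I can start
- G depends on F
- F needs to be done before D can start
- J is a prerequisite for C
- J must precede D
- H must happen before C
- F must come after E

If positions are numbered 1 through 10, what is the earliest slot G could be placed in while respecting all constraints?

The steps that are forced before G, directly or transitively, are F, E. That's 2 steps.
With 2 mandatory predecessors, the earliest G can sit is position 2+1 = 3, and placing just those 2 first achieves it.

3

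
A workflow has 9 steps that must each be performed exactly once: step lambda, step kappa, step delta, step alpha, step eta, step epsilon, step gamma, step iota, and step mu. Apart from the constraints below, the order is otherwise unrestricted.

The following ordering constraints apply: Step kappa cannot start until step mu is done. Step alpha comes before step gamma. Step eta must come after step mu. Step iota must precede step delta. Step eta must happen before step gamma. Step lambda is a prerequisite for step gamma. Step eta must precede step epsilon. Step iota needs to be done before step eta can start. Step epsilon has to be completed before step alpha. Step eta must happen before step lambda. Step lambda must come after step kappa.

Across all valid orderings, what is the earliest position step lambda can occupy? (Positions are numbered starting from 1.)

Every step that must precede step lambda has to come before it. Tracing all chains that end at step lambda, those steps are: step kappa, step eta, step iota, step mu — 4 in total.
With 4 mandatory predecessors, the earliest step lambda can sit is position 4+1 = 5, and placing just those 4 first achieves it.

5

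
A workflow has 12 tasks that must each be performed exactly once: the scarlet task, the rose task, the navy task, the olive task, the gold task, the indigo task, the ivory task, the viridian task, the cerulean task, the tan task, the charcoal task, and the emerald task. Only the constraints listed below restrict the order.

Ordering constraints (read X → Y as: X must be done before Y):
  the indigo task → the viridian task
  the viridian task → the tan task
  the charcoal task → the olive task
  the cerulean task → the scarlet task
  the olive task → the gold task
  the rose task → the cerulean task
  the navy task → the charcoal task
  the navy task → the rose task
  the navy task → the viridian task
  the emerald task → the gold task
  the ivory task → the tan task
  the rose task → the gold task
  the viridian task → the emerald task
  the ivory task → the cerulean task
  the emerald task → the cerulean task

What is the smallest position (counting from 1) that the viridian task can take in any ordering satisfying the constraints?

3

The tasks that are forced before the viridian task, directly or transitively, are the navy task, the indigo task. That's 2 tasks.
With 2 mandatory predecessors, the earliest the viridian task can sit is position 2+1 = 3, and placing just those 2 first achieves it.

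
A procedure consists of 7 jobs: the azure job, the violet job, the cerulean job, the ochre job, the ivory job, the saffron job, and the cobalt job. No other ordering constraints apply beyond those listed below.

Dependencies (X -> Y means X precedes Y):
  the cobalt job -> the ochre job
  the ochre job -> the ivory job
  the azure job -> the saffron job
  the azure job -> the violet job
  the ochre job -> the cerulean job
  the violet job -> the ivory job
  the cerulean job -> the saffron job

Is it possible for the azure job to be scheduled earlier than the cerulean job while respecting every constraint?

Yes

Nothing in the constraints forces the cerulean job before the azure job — there is no chain from the cerulean job to the azure job.
So a valid ordering placing the azure job earlier than the cerulean job exists.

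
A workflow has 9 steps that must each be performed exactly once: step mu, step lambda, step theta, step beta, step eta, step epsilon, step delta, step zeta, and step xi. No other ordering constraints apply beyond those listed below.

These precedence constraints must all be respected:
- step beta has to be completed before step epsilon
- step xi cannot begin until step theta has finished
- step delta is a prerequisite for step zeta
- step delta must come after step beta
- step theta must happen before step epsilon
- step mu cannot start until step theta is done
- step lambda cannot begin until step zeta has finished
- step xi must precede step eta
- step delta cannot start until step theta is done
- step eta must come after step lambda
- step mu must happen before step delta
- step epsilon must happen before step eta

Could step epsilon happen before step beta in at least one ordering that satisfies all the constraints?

No

There is a dependency chain step beta → step epsilon, so step epsilon always comes after step beta.
So no valid ordering can have step epsilon before step beta.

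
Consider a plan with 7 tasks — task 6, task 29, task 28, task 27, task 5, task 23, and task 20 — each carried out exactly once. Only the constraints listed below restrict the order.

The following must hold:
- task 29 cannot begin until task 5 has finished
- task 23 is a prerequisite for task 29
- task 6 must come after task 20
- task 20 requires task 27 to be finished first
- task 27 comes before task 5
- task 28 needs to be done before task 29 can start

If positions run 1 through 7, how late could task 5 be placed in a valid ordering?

6

Following the constraints forward from task 5, its only required successor is task 29.
With 1 mandatory successor out of 7 tasks total, the latest slot for task 5 is 7−1 = 6, and it's reachable by doing all non-successors before task 5.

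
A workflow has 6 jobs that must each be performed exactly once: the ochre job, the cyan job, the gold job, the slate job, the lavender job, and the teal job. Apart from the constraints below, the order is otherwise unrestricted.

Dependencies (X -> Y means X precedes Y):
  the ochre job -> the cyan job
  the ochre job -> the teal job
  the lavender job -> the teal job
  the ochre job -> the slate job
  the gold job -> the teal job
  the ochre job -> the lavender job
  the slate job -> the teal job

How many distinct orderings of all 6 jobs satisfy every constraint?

The jobs with no prerequisites are the ochre job, the gold job; any of them can be placed first.
Systematically extending each partial ordering one job at a time and counting, there are 38 complete orderings.

38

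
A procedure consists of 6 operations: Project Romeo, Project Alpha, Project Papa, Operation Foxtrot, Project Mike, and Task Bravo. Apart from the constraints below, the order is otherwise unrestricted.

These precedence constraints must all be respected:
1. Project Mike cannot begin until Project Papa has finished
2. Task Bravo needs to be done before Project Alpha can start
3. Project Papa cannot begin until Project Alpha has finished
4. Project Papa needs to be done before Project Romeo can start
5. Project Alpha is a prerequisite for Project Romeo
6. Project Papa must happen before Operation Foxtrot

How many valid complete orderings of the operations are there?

Task Bravo is the only operation with nothing required before it, so every ordering starts there.
Systematically extending each partial ordering one operation at a time and counting, there are 6 complete orderings.

6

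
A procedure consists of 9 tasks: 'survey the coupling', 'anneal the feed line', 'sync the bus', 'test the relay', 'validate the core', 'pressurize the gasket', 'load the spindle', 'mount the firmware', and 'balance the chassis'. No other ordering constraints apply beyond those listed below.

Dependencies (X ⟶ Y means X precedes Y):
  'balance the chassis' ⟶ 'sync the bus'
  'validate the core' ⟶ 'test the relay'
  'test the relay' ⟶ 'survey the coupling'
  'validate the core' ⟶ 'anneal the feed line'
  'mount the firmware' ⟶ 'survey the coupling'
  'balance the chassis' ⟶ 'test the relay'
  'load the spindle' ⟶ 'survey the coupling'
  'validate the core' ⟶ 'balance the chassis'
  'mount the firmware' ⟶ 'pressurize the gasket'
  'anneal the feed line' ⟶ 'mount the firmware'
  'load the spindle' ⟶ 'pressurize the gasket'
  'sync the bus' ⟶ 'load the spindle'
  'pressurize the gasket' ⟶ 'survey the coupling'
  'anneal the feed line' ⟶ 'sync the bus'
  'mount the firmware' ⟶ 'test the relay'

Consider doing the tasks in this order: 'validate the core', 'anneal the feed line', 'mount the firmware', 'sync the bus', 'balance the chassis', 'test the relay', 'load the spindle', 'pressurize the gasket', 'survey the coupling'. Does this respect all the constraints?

The sequence places 'sync the bus' ahead of 'balance the chassis'.
Since 'balance the chassis' is required before 'sync the bus', the ordering is invalid.

No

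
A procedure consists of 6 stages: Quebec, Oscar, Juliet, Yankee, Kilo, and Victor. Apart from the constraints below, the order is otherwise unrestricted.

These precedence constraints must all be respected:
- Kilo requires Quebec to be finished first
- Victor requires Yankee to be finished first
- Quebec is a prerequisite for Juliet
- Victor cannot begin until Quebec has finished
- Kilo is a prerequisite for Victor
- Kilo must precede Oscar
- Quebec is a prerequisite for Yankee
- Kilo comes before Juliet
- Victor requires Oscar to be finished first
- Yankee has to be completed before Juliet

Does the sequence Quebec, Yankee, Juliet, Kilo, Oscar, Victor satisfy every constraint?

No

Here Kilo comes after Juliet.
But one of the constraints requires Kilo before Juliet, so this ordering violates it.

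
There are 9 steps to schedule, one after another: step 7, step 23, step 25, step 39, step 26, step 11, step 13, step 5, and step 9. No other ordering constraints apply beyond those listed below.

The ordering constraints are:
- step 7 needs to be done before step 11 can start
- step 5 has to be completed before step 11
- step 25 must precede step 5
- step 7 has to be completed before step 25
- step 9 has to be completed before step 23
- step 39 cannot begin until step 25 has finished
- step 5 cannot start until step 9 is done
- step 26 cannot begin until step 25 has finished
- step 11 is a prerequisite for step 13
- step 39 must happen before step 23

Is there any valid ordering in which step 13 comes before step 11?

No

There is a dependency chain step 11 → step 13, so step 13 always comes after step 11.
So no valid ordering can have step 13 before step 11.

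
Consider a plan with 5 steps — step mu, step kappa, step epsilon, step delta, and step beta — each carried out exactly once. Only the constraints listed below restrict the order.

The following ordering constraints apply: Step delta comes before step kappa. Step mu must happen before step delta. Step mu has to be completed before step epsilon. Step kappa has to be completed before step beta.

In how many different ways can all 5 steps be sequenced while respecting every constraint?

4

Step mu is the only step with nothing required before it, so every ordering starts there.
Counting all ways to extend the partial order to a total order gives 4.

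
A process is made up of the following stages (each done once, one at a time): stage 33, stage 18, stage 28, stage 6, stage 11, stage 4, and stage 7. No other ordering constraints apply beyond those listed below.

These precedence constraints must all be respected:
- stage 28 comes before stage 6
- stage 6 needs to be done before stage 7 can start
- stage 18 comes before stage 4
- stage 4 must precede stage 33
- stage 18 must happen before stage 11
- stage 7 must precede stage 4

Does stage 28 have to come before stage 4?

Yes

There is a constraint chain stage 28 → stage 6 → stage 7 → stage 4.
So stage 28 must precede stage 4 in any valid ordering.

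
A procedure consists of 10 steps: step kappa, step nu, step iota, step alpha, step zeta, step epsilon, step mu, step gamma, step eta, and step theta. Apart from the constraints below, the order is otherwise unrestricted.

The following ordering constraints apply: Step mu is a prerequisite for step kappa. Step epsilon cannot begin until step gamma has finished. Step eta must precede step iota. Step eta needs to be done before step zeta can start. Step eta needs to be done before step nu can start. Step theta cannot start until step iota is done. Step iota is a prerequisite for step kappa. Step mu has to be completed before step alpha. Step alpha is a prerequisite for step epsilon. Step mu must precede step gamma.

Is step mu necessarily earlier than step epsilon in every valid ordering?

Tracing the constraints gives a chain: step mu → step alpha → step epsilon.
Hence step mu necessarily comes before step epsilon.

Yes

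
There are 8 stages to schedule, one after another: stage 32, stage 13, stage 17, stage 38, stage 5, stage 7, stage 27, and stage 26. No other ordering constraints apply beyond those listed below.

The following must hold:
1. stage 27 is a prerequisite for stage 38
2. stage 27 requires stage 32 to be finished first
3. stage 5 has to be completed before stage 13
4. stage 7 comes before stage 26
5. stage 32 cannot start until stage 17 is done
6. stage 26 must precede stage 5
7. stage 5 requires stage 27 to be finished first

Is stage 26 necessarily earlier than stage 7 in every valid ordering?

No

The constraints actually force stage 7 before stage 26 (via stage 7 → stage 26), not the other way around.
So stage 26 does not have to come before stage 7 — it cannot.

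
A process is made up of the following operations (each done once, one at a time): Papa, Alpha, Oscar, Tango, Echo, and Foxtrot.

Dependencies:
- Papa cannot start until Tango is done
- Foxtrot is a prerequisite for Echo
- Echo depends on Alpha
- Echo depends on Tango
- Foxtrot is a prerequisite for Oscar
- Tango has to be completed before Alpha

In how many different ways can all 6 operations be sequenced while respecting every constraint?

2 operations have no prerequisites (Tango, Foxtrot), so any of them could come first.
Systematically extending each partial ordering one operation at a time and counting, there are 40 complete orderings.

40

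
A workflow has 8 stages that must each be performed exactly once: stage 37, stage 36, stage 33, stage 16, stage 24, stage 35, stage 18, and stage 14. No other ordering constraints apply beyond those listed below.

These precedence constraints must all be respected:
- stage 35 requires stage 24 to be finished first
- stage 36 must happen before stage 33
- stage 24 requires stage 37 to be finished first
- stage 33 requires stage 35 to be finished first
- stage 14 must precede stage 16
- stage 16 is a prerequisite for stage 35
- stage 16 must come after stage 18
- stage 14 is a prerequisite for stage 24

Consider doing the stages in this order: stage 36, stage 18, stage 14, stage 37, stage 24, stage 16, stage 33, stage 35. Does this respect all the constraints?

In the proposed order, stage 33 appears before stage 35.
But one of the constraints requires stage 35 before stage 33, so this ordering violates it.

No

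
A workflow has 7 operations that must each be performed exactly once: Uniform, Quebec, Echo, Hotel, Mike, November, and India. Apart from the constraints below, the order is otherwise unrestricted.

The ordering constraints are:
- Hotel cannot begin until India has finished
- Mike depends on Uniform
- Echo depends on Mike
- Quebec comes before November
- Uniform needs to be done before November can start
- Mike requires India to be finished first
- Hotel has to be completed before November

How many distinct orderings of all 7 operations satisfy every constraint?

The operations with no prerequisites are Uniform, Quebec, India; any of them can be placed first.
Enumerating by repeatedly choosing an available operation (one whose prerequisites are all placed) gives 79 distinct complete orderings.

79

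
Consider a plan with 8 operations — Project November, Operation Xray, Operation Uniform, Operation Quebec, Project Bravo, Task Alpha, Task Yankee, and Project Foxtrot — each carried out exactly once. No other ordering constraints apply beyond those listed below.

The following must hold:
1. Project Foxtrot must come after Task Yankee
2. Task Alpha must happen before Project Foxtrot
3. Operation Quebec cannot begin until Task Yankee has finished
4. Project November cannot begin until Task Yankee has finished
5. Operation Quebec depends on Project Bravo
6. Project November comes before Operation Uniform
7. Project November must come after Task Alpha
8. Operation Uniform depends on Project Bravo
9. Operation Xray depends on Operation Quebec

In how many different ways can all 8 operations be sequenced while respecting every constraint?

258

The operations with no prerequisites are Project Bravo, Task Alpha, Task Yankee; any of them can be placed first.
Counting all ways to extend the partial order to a total order gives 258.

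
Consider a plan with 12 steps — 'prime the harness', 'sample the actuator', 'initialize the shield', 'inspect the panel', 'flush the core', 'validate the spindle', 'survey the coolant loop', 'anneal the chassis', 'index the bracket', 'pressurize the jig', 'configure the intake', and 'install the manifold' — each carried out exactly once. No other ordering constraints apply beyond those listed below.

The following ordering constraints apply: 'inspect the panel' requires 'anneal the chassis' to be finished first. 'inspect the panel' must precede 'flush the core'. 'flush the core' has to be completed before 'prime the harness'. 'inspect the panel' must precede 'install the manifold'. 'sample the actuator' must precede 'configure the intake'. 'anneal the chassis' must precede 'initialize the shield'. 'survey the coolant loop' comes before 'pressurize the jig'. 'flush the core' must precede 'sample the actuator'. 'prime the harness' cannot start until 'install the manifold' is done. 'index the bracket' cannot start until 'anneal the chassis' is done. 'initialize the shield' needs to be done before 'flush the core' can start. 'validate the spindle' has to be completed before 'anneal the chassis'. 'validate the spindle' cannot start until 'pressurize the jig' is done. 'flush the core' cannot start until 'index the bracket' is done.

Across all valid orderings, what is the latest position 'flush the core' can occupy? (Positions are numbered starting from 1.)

9

The steps that are forced after 'flush the core', directly or by a chain of constraints, are 'prime the harness', 'sample the actuator', 'configure the intake'. That's 3 steps.
So at least 3 steps follow 'flush the core', putting 'flush the core' no later than position 9. That position is achievable by scheduling everything else first.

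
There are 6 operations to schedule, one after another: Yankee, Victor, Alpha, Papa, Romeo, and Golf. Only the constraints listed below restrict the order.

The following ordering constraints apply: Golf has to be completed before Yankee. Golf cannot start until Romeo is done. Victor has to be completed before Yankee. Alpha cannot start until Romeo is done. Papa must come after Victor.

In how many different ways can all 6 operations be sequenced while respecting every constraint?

The operations with no prerequisites are Victor, Romeo; any of them can be placed first.
Enumerating by repeatedly choosing an available operation (one whose prerequisites are all placed) gives 40 distinct complete orderings.

40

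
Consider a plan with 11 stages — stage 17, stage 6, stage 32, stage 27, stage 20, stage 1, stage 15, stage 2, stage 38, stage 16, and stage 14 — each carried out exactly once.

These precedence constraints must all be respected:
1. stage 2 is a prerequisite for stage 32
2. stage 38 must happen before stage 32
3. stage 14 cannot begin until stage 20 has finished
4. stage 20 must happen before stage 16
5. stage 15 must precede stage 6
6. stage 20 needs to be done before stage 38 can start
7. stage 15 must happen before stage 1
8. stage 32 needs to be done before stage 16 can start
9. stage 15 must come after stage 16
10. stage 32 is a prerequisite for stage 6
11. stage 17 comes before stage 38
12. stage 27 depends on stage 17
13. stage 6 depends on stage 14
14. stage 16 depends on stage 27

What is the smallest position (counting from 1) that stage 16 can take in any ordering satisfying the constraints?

7

Every stage that must precede stage 16 has to come before it. Tracing all chains that end at stage 16, those stages are: stage 17, stage 32, stage 27, stage 20, stage 2, stage 38 — 6 in total.
With 6 mandatory predecessors, the earliest stage 16 can sit is position 6+1 = 7, and placing just those 6 first achieves it.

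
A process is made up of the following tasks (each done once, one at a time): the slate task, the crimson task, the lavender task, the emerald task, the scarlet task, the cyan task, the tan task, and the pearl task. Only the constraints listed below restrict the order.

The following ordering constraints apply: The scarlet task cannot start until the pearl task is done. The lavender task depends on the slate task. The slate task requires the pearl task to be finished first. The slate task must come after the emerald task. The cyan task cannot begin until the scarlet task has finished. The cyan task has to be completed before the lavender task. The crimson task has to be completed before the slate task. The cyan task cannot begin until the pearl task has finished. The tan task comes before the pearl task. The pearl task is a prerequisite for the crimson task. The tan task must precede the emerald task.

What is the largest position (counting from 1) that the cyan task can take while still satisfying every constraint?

Following the constraints forward from the cyan task, its only required successor is the lavender task.
With 1 mandatory successor out of 8 tasks total, the latest slot for the cyan task is 8−1 = 7, and it's reachable by doing all non-successors before the cyan task.

7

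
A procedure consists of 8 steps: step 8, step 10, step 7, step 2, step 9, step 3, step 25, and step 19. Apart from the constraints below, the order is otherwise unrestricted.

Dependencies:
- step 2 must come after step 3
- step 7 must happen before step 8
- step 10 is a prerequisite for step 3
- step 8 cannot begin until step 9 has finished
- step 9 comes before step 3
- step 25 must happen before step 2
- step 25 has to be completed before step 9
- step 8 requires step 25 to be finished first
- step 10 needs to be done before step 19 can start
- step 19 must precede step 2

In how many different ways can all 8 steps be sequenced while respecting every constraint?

The steps with no prerequisites are step 10, step 7, step 25; any of them can be placed first.
Enumerating by repeatedly choosing an available step (one whose prerequisites are all placed) gives 192 distinct complete orderings.

192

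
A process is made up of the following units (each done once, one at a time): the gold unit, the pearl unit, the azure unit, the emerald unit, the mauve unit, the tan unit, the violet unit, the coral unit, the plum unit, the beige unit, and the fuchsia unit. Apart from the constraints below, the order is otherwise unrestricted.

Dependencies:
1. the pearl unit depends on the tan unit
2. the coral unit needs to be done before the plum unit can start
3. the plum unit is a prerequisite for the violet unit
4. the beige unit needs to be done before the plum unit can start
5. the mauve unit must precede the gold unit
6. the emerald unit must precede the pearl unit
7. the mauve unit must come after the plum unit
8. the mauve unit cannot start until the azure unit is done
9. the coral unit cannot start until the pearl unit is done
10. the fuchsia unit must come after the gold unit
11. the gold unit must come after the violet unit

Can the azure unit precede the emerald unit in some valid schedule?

Yes

Nothing in the constraints forces the emerald unit before the azure unit — there is no chain from the emerald unit to the azure unit.
So a valid ordering placing the azure unit earlier than the emerald unit exists.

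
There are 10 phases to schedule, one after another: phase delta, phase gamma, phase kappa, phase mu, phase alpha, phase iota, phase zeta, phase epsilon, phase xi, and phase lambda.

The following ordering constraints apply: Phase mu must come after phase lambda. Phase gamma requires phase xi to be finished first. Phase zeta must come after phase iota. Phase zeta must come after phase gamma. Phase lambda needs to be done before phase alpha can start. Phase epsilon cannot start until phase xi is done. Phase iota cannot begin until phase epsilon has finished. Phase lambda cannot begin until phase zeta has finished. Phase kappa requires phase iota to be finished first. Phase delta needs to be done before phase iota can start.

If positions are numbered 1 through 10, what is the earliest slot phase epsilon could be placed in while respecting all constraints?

2

The only phase forced before phase epsilon (directly or transitively) is phase xi.
So at minimum 1 phase comes before phase epsilon, putting phase epsilon no earlier than position 2. That position is achievable by scheduling exactly that predecessor first.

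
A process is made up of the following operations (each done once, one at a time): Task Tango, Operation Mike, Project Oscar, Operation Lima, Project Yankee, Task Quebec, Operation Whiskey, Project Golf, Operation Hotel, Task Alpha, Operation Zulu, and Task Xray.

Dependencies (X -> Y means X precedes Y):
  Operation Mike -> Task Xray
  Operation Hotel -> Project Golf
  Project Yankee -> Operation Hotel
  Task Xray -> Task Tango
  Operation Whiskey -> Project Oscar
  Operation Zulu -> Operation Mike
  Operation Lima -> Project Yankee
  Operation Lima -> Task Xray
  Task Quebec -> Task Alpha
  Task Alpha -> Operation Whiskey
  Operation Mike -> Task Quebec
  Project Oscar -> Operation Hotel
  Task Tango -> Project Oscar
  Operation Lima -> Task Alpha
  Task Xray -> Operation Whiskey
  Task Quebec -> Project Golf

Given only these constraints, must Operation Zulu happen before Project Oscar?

Following the dependencies: Operation Zulu → Operation Mike → Task Xray → Task Tango → Project Oscar.
Hence Operation Zulu necessarily comes before Project Oscar.

Yes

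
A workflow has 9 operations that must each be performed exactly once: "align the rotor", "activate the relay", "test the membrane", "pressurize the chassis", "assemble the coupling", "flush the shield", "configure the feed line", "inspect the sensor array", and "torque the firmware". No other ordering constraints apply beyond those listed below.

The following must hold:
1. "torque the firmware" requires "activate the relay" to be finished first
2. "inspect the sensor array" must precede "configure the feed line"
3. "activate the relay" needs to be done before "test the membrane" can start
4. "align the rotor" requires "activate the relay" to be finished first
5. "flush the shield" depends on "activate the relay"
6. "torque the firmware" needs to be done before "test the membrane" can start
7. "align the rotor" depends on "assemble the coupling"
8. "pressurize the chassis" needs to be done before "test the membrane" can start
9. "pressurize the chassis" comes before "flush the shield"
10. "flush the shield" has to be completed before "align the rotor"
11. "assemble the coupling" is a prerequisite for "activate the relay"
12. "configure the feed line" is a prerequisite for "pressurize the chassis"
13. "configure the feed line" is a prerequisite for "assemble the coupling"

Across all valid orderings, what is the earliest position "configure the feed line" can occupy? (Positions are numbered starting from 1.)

Working backwards through the constraints from "configure the feed line", its only required predecessor is "inspect the sensor array".
So at minimum 1 operation comes before "configure the feed line", putting "configure the feed line" no earlier than position 2. That position is achievable by scheduling exactly that predecessor first.

2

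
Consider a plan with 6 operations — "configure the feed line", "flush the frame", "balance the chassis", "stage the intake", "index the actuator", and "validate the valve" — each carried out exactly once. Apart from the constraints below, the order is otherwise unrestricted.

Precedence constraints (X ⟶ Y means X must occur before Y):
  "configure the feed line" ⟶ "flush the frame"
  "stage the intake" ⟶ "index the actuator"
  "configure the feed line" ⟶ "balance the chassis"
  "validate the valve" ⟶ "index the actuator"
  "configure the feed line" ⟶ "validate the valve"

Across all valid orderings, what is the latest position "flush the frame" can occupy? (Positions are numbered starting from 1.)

"flush the frame" has no required successors, so nothing stops it from going last (position 6).

6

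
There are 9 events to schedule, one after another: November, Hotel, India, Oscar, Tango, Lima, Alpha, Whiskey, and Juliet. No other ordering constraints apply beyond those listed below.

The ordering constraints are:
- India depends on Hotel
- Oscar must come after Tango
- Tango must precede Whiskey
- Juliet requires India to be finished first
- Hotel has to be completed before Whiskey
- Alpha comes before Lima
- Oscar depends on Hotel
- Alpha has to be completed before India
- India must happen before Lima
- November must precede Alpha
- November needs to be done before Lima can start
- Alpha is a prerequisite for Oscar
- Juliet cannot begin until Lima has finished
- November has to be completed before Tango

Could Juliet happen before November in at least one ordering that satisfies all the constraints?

The constraints give a chain November → Lima → Juliet, which forces November before Juliet.
Hence Juliet can never be scheduled before November.

No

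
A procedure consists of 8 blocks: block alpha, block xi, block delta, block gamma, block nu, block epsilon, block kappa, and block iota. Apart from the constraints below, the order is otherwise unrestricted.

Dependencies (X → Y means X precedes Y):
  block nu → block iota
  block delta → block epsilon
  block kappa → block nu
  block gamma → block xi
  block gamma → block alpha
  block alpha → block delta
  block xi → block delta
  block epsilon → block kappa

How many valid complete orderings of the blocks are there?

Only block gamma has no prerequisites, so it must go first.
Enumerating by repeatedly choosing an available block (one whose prerequisites are all placed) gives 2 distinct complete orderings.

2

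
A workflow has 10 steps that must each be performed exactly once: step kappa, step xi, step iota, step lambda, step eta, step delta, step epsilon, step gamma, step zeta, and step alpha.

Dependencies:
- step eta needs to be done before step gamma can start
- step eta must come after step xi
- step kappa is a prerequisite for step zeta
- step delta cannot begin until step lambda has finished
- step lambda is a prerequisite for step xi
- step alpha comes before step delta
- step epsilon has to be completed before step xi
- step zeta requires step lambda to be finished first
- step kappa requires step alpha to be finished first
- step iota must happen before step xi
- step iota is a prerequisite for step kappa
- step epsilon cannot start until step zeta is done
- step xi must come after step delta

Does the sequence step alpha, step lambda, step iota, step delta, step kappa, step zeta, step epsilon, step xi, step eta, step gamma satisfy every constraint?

Going through the constraints one by one, each required predecessor appears earlier in the sequence than its dependent — e.g. step lambda (position 2) is before step xi (position 8), as required.

Yes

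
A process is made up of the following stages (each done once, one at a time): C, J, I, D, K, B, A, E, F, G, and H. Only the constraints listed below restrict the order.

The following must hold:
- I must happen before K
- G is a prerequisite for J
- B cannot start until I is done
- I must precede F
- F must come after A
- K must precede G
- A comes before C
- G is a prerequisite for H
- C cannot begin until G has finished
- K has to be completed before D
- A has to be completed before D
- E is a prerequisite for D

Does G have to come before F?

No chain of constraints connects G to F in either direction.
There exist valid orderings with F before G, so G is not required to come first.

No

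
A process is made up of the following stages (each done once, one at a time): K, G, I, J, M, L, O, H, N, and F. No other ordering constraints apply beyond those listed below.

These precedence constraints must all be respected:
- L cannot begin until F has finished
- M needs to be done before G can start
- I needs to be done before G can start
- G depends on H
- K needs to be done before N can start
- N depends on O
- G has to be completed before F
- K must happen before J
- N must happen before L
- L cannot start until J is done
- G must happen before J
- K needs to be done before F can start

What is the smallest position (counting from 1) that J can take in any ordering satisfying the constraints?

6

Every stage that must precede J has to come before it. Tracing all chains that end at J, those stages are: K, G, I, M, H — 5 in total.
So at minimum 5 stages come before J, putting J no earlier than position 6. That position is achievable by scheduling exactly those predecessors first.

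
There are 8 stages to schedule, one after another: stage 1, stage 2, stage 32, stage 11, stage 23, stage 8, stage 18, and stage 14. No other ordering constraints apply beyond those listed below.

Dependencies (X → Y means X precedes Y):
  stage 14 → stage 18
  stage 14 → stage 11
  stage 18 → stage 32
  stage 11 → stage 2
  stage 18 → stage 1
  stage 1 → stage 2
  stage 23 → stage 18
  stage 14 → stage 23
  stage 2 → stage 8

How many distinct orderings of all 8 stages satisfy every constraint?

Stage 14 is the only stage with nothing required before it, so every ordering starts there.
Systematically extending each partial ordering one stage at a time and counting, there are 18 complete orderings.

18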